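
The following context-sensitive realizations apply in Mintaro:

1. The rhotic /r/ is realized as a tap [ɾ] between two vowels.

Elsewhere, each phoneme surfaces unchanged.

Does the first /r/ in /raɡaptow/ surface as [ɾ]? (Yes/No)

No

/r/ — word-initial; rule 1 does not apply here → [r].
The actual realization is [r], not [ɾ].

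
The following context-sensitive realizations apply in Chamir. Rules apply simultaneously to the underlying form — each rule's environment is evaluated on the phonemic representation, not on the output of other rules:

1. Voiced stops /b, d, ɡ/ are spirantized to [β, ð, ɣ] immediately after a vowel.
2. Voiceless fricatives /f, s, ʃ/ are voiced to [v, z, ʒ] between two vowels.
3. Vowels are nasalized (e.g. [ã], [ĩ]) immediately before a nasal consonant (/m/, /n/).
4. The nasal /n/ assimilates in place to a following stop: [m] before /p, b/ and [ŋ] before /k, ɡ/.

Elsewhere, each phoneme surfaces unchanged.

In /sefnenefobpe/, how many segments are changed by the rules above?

Segments that undergo a rule: /e/ → [ẽ] (rule 3); /f/ → [v] (rule 2); /b/ → [β] (rule 1).
All other segments surface unchanged.

3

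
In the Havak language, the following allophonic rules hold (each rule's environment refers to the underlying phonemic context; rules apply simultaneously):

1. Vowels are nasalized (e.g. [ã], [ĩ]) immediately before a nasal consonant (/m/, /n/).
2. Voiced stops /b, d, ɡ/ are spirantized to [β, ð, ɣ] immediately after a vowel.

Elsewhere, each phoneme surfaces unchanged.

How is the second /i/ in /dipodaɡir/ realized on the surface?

[i]

/i/ (between /ɡ/ and /r/) fails the environment for rule 1, so it stays [i].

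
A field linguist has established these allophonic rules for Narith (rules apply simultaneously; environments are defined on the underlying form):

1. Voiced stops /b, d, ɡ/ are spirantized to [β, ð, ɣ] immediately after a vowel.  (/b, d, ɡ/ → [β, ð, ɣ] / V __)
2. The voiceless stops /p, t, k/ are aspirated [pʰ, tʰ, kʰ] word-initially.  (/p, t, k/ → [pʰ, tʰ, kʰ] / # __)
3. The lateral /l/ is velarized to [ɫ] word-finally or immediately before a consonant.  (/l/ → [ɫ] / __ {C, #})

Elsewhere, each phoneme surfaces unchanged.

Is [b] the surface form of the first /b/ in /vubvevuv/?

No

Rule 1 applies to /b/ (between /u/ and /v/: immediately after a vowel) → [β].
The actual realization is [β], not [b].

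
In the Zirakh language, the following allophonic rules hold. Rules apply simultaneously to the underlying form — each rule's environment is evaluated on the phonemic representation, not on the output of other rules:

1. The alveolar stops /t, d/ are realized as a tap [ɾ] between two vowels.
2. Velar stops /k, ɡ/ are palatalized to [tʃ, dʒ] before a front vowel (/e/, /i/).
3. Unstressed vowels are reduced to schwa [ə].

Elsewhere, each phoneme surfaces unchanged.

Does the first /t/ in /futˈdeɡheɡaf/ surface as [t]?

/t/ (between /u/ and /d/): rule 1 targets it, but not between two vowels → unchanged [t].
The actual realization is [t], which matches [t].

Yes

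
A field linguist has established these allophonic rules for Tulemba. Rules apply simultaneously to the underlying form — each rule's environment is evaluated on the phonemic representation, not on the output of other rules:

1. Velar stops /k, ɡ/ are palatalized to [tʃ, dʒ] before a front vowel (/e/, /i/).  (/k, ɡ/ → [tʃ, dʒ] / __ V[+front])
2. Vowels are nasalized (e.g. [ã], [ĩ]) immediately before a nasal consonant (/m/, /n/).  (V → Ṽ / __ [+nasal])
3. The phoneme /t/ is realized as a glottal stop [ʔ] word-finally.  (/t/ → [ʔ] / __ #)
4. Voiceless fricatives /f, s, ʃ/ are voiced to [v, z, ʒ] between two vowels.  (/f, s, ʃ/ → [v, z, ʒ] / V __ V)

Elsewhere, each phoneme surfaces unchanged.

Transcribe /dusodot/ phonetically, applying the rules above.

[duzodoʔ]

/d/ (word-initial): no rule targets it → [d].
/u/ (between /d/ and /s/) is in the target of rule 2 but the environment (before a nasal consonant) is not met → [u].
/s/ (between /u/ and /o/) occurs between two vowels → [z] by rule 4.
/o/ (between /s/ and /d/) fails the environment for rule 2, so it stays [o].
/d/ stays [d].
/o/ — between /d/ and /t/; rule 2 does not apply here → [o].
/t/ (word-final): word-finally, so rule 3 applies → [ʔ].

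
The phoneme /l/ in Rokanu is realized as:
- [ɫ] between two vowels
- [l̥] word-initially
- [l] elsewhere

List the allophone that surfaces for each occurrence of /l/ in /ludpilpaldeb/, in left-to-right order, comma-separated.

[l̥], [l], [l]

Occurrence 1 (position 1): word-initially → [l̥].
Occurrence 2 (position 6): no conditioning environment matches → elsewhere allophone [l].
Occurrence 3 (position 9): no conditioning environment matches → elsewhere allophone [l].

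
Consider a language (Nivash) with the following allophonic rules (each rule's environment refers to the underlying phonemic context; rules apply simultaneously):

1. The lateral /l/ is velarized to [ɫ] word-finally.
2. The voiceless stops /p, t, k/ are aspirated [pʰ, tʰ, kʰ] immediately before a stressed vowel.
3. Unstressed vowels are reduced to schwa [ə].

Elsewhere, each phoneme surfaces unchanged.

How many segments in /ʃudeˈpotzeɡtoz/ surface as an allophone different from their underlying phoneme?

Segments that undergo a rule: /u/ → [ə] (rule 3); /e/ → [ə] (rule 3); /p/ → [pʰ] (rule 2); /e/ → [ə] (rule 3); /o/ → [ə] (rule 3).
All other segments surface unchanged.

5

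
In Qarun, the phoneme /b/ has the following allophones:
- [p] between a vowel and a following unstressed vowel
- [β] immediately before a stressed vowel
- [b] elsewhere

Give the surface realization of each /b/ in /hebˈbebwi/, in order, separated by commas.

Occurrence 1 (position 3): no conditioning environment matches → elsewhere allophone [b].
Occurrence 2 (position 4): immediately before a stressed vowel → [β].
Occurrence 3 (position 6): no conditioning environment matches → elsewhere allophone [b].

[b], [β], [b]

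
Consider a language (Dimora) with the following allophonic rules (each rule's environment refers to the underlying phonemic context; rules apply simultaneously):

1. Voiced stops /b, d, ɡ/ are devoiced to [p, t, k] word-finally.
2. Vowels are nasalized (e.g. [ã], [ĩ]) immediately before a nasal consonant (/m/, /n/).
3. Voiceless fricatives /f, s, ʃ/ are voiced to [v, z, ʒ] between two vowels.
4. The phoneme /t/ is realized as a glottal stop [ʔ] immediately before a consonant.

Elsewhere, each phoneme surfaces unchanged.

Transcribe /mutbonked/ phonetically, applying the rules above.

/u/ (between /m/ and /t/): rule 2 targets it, but not before a nasal consonant → unchanged [u].
Rule 4 applies to /t/ (between /u/ and /b/: immediately before a consonant) → [ʔ].
/b/ (between /t/ and /o/): rule 1 targets it, but not word-finally → unchanged [b].
Rule 2 applies to /o/ (between /b/ and /n/: before a nasal consonant) → [õ].
/e/ (between /k/ and /d/): rule 2 targets it, but not before a nasal consonant → unchanged [e].
/d/ — word-final, word-finally — surfaces as [t] (rule 1).

[muʔbõnket]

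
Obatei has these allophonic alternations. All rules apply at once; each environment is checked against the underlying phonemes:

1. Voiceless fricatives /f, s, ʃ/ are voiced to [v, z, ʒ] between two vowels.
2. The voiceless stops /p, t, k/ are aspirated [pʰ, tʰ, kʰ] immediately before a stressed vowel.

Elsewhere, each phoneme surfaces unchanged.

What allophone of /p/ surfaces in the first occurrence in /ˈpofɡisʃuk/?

[pʰ]

/p/ meets the environment for rule 2 (immediately before a stressed vowel) → [pʰ].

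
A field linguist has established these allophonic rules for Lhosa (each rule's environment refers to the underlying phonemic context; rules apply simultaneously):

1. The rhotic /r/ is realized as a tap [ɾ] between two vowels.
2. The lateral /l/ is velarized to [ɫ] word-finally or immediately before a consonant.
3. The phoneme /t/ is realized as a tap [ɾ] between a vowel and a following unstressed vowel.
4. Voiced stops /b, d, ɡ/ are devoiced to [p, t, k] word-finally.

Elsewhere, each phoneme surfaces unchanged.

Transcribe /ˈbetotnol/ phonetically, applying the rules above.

[ˈbeɾotnoɫ]

/b/ (word-initial): rule 4 targets it, but not word-finally → unchanged [b].
/e/ stays [e].
/t/ meets the environment for rule 3 (between a vowel and a following unstressed vowel) → [ɾ].
/o/ — not in any rule's target class → [o].
/t/ — between /o/ and /n/; rule 3 does not apply here → [t].
/n/ (between /t/ and /o/): no rule targets it → [n].
/o/ — not in any rule's target class → [o].
/l/ (word-final) occurs word-finally or immediately before a consonant → [ɫ] by rule 2.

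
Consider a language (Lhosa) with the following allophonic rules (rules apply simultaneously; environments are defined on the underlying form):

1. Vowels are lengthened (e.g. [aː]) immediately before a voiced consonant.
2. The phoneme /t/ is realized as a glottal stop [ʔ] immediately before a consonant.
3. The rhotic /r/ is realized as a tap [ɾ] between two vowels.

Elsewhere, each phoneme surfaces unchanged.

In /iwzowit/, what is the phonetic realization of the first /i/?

/i/ (word-initial): before a voiced consonant, so rule 1 applies → [iː].

[iː]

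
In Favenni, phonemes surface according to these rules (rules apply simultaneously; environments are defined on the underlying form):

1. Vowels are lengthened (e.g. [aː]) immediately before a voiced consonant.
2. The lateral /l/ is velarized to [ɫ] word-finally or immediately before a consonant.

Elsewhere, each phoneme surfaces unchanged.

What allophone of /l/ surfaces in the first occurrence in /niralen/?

[l]

/l/ (between /a/ and /e/) fails the environment for rule 2, so it stays [l].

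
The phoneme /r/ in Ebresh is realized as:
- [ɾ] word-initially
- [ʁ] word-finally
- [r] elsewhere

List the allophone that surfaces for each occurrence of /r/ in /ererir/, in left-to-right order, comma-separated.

Occurrence 1 (position 2): no conditioning environment matches → elsewhere allophone [r].
Occurrence 2 (position 4): no conditioning environment matches → elsewhere allophone [r].
Occurrence 3 (position 6): word-finally → [ʁ].

[r], [r], [ʁ]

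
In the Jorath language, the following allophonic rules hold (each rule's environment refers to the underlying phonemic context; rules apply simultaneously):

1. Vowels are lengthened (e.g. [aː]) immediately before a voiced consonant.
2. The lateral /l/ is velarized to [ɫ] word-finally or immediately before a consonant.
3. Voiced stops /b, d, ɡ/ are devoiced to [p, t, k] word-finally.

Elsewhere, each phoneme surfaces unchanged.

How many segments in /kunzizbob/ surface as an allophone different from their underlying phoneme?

Segments that undergo a rule: /u/ → [uː] (rule 1); /i/ → [iː] (rule 1); /o/ → [oː] (rule 1); /b/ → [p] (rule 3).
All other segments surface unchanged.

4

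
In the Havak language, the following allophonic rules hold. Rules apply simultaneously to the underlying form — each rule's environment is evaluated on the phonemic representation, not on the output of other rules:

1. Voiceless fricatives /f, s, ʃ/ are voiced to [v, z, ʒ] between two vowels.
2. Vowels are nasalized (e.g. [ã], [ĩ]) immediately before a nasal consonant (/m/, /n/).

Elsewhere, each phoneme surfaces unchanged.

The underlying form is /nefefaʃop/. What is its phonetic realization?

/n/ — not in any rule's target class → [n].
/e/ (between /n/ and /f/) is in the target of rule 2 but the environment (before a nasal consonant) is not met → [e].
/f/ (between /e/ and /e/): between two vowels, so rule 1 applies → [v].
/e/ (between /f/ and /f/) fails the environment for rule 2, so it stays [e].
/f/ meets the environment for rule 1 (between two vowels) → [v].
/a/ — between /f/ and /ʃ/; rule 2 does not apply here → [a].
/ʃ/ (between /a/ and /o/): between two vowels, so rule 1 applies → [ʒ].
/o/ — between /ʃ/ and /p/; rule 2 does not apply here → [o].
/p/ (word-final) is unaffected → [p].

[nevevaʒop]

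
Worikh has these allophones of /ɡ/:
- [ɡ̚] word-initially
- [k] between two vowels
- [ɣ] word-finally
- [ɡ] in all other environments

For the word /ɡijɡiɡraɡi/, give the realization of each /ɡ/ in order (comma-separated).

Occurrence 1 (position 1): word-initially → [ɡ̚].
Occurrence 2 (position 4): no conditioning environment matches → elsewhere allophone [ɡ].
Occurrence 3 (position 6): no conditioning environment matches → elsewhere allophone [ɡ].
Occurrence 4 (position 9): between two vowels → [k].

[ɡ̚], [ɡ], [ɡ], [k]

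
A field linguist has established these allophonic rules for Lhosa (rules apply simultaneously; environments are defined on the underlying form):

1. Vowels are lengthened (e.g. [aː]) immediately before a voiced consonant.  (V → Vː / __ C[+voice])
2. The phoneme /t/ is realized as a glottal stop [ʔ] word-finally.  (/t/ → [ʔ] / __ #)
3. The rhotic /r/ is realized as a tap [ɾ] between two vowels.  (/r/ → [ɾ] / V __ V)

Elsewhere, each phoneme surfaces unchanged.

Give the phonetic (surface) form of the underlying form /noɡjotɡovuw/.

/n/ stays [n].
Rule 1 applies to /o/ (between /n/ and /ɡ/: before a voiced consonant) → [oː].
/ɡ/ — not in any rule's target class → [ɡ].
/j/ — not in any rule's target class → [j].
/o/ — between /j/ and /t/; rule 1 does not apply here → [o].
/t/ (between /o/ and /ɡ/): rule 2 targets it, but not word-finally → unchanged [t].
/ɡ/ stays [ɡ].
/o/ — between /ɡ/ and /v/, before a voiced consonant — surfaces as [oː] (rule 1).
/v/ stays [v].
/u/ (between /v/ and /w/) occurs before a voiced consonant → [uː] by rule 1.
/w/ (word-final): no rule targets it → [w].

[noːɡjotɡoːvuːw]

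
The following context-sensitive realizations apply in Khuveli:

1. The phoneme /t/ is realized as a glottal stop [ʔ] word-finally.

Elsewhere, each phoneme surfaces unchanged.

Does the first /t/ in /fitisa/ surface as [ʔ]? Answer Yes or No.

No

/t/ (between /i/ and /i/): rule 1 targets it, but not word-finally → unchanged [t].
The actual realization is [t], not [ʔ].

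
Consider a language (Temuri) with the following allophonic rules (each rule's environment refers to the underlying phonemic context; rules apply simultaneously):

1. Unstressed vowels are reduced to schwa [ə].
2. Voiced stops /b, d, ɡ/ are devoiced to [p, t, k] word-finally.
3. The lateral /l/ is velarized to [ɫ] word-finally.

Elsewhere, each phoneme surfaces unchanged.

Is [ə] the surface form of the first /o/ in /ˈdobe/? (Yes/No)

/o/ — between /d/ and /b/; rule 1 does not apply here → [o].
The actual realization is [o], not [ə].

No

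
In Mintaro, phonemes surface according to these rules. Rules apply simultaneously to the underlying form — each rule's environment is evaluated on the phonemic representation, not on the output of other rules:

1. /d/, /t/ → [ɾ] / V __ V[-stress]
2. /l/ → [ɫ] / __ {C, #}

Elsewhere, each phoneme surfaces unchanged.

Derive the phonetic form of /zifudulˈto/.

/d/ meets the environment for rule 1 (between a vowel and a following unstressed vowel) → [ɾ].
/l/ (between /u/ and /t/) occurs word-finally or immediately before a consonant → [ɫ] by rule 2.
/t/ (between /l/ and /o/) is in the target of rule 1 but the environment (between a vowel and a following unstressed vowel) is not met → [t].

[zifuɾuɫˈto]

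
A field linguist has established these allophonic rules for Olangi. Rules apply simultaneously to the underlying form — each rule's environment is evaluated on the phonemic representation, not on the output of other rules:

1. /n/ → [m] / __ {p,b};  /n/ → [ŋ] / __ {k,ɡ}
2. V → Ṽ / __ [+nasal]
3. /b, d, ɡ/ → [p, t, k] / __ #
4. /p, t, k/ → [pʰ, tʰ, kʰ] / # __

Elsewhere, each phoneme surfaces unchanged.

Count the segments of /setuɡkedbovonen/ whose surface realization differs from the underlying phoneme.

2

Segments that undergo a rule: /o/ → [õ] (rule 2); /e/ → [ẽ] (rule 2).
All other segments surface unchanged.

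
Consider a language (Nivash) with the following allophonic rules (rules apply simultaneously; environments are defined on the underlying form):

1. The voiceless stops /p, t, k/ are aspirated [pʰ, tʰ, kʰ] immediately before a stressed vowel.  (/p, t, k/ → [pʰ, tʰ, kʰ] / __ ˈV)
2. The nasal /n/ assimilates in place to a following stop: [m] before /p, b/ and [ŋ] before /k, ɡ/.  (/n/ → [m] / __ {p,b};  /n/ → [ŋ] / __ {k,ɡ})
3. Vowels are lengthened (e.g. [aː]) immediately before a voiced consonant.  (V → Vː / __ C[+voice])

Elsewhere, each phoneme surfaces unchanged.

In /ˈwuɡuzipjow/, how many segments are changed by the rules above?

Segments that undergo a rule: /u/ → [uː] (rule 3); /u/ → [uː] (rule 3); /o/ → [oː] (rule 3).
All other segments surface unchanged.

3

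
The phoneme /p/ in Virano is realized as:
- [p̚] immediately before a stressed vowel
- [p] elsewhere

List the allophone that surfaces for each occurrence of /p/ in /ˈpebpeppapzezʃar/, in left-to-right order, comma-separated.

Occurrence 1 (position 1): immediately before a stressed vowel → [p̚].
Occurrence 2 (position 4): no conditioning environment matches → elsewhere allophone [p].
Occurrence 3 (position 6): no conditioning environment matches → elsewhere allophone [p].
Occurrence 4 (position 7): no conditioning environment matches → elsewhere allophone [p].
Occurrence 5 (position 9): no conditioning environment matches → elsewhere allophone [p].

[p̚], [p], [p], [p], [p]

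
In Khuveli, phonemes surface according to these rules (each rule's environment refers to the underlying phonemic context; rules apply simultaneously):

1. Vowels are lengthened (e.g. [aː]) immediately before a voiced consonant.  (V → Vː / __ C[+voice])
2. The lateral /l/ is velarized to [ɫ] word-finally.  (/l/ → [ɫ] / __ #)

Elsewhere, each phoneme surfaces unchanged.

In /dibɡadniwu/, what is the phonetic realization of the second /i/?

[iː]

/i/ (between /n/ and /w/): before a voiced consonant, so rule 1 applies → [iː].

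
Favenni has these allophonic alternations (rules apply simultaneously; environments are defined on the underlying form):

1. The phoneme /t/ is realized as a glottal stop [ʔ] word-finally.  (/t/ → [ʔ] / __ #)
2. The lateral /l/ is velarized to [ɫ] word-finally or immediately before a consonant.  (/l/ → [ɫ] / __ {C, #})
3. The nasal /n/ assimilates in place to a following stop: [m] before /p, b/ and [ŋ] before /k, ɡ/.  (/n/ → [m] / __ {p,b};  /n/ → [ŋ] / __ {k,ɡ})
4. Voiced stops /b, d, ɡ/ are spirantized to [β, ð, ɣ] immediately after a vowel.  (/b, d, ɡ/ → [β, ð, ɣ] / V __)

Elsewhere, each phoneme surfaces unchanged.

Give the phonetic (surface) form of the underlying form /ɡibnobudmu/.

[ɡiβnoβuðmu]

/ɡ/ (word-initial) fails the environment for rule 4, so it stays [ɡ].
/i/ stays [i].
/b/ meets the environment for rule 4 (immediately after a vowel) → [β].
/n/ (between /b/ and /o/) is in the target of rule 3 but the environment (before a labial or velar stop) is not met → [n].
/o/ stays [o].
/b/ — between /o/ and /u/, immediately after a vowel — surfaces as [β] (rule 4).
/u/ (between /b/ and /d/): no rule targets it → [u].
/d/ meets the environment for rule 4 (immediately after a vowel) → [ð].
/m/ — not in any rule's target class → [m].
/u/ (word-final): no rule targets it → [u].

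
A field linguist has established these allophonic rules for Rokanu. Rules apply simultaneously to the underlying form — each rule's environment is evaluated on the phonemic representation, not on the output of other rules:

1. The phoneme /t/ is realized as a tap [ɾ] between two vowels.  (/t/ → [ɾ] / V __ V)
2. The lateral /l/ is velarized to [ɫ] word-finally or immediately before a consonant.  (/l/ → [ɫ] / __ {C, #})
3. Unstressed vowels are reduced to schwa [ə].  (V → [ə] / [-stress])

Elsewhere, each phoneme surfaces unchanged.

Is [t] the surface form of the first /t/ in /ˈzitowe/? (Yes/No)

Rule 1 applies to /t/ (between /i/ and /o/: between two vowels) → [ɾ].
The actual realization is [ɾ], not [t].

No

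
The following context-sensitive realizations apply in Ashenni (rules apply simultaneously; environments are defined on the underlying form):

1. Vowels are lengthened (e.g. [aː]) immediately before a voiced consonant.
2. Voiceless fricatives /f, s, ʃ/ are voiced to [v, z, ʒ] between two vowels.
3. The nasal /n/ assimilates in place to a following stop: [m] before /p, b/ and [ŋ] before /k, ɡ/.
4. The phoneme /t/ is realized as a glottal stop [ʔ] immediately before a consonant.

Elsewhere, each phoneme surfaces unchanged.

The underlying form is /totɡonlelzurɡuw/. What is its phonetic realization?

[toʔɡoːnleːlzuːrɡuːw]

/t/ (word-initial) is in the target of rule 4 but the environment (immediately before a consonant) is not met → [t].
/o/ (between /t/ and /t/): rule 1 targets it, but not before a voiced consonant → unchanged [o].
/t/ (between /o/ and /ɡ/): immediately before a consonant, so rule 4 applies → [ʔ].
/ɡ/ (between /t/ and /o/): no rule targets it → [ɡ].
/o/ (between /ɡ/ and /n/) occurs before a voiced consonant → [oː] by rule 1.
/n/ (between /o/ and /l/): rule 3 targets it, but not before a labial or velar stop → unchanged [n].
/l/ stays [l].
Rule 1 applies to /e/ (between /l/ and /l/: before a voiced consonant) → [eː].
/l/ — not in any rule's target class → [l].
/z/ stays [z].
/u/ (between /z/ and /r/) occurs before a voiced consonant → [uː] by rule 1.
/r/ (between /u/ and /ɡ/) is unaffected → [r].
/ɡ/ — not in any rule's target class → [ɡ].
/u/ (between /ɡ/ and /w/) occurs before a voiced consonant → [uː] by rule 1.
/w/ — not in any rule's target class → [w].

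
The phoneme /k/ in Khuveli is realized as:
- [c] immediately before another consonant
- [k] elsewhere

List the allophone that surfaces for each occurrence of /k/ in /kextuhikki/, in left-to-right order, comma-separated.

Occurrence 1 (position 1): no conditioning environment matches → elsewhere allophone [k].
Occurrence 2 (position 8): immediately before another consonant → [c].
Occurrence 3 (position 9): no conditioning environment matches → elsewhere allophone [k].

[k], [c], [k]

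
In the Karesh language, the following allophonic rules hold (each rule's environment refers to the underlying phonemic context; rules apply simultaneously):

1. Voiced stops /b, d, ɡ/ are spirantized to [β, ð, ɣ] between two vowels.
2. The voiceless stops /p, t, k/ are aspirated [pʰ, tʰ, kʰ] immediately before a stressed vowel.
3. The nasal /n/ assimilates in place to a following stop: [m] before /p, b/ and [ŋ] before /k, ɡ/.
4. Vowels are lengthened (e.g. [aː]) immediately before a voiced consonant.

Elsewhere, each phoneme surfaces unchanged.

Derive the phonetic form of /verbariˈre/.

[veːrbaːriːˈre]

/v/ — not in any rule's target class → [v].
/e/ — between /v/ and /r/, before a voiced consonant — surfaces as [eː] (rule 4).
/r/ — not in any rule's target class → [r].
/b/ (between /r/ and /a/): rule 1 targets it, but not between two vowels → unchanged [b].
Rule 4 applies to /a/ (between /b/ and /r/: before a voiced consonant) → [aː].
/r/ — not in any rule's target class → [r].
/i/ — between /r/ and /r/, before a voiced consonant — surfaces as [iː] (rule 4).
/r/ (between /i/ and /e/): no rule targets it → [r].
/e/ (word-final) fails the environment for rule 4, so it stays [e].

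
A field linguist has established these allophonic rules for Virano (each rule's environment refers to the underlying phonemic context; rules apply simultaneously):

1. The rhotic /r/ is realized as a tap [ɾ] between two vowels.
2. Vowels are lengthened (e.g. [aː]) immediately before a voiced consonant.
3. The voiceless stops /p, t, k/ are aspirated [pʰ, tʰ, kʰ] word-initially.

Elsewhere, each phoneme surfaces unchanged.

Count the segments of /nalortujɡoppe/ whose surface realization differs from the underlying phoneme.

3

Segments that undergo a rule: /a/ → [aː] (rule 2); /o/ → [oː] (rule 2); /u/ → [uː] (rule 2).
All other segments surface unchanged.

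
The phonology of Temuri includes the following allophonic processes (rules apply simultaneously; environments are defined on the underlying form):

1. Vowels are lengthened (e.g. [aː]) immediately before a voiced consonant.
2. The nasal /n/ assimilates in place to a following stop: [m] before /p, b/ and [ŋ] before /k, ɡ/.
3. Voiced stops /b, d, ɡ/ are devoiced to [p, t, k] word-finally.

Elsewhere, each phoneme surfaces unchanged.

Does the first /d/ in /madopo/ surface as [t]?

/d/ (between /a/ and /o/): rule 3 targets it, but not word-finally → unchanged [d].
The actual realization is [d], not [t].

No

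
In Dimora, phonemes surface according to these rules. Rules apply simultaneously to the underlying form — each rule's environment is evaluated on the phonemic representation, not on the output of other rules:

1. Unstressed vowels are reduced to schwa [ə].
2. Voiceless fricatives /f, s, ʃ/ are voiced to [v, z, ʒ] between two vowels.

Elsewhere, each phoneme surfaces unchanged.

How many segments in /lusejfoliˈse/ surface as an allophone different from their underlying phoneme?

6

Segments that undergo a rule: /u/ → [ə] (rule 1); /s/ → [z] (rule 2); /e/ → [ə] (rule 1); /o/ → [ə] (rule 1); /i/ → [ə] (rule 1); /s/ → [z] (rule 2).
All other segments surface unchanged.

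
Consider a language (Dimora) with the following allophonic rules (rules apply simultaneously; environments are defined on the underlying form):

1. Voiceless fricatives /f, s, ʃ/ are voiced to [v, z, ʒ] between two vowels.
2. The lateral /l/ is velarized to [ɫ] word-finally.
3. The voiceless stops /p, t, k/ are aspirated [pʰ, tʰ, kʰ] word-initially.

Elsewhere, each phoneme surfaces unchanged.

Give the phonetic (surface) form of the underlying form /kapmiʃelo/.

[kʰapmiʒelo]

/k/ — word-initial, word-initially — surfaces as [kʰ] (rule 3).
/a/ (between /k/ and /p/) is unaffected → [a].
/p/ (between /a/ and /m/) fails the environment for rule 3, so it stays [p].
/m/ (between /p/ and /i/) is unaffected → [m].
/i/ stays [i].
/ʃ/ — between /i/ and /e/, between two vowels — surfaces as [ʒ] (rule 1).
/e/ (between /ʃ/ and /l/) is unaffected → [e].
/l/ (between /e/ and /o/): rule 2 targets it, but not word-finally → unchanged [l].
/o/ stays [o].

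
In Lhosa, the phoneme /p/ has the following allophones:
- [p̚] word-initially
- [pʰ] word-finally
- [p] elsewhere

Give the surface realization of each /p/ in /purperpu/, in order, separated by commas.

[p̚], [p], [p]

Occurrence 1 (position 1): word-initially → [p̚].
Occurrence 2 (position 4): no conditioning environment matches → elsewhere allophone [p].
Occurrence 3 (position 7): no conditioning environment matches → elsewhere allophone [p].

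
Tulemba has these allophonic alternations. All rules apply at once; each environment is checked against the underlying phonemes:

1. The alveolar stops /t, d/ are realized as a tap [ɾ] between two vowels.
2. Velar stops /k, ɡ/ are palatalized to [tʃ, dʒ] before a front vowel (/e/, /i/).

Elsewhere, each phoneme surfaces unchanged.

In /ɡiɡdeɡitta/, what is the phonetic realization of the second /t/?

[t]

/t/ (between /t/ and /a/) fails the environment for rule 1, so it stays [t].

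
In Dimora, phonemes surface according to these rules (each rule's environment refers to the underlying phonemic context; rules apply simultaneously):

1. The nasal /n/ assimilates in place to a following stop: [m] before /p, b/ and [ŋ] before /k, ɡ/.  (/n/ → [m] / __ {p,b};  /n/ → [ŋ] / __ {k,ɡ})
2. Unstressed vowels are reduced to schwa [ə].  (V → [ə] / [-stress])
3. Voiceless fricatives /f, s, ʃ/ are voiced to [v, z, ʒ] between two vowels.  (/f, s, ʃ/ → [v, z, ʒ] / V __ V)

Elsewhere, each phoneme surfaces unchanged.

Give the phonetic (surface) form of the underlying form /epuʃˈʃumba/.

[əpəʃˈʃumbə]

/e/ — word-initial, in an unstressed syllable — surfaces as [ə] (rule 2).
/p/ stays [p].
/u/ (between /p/ and /ʃ/): in an unstressed syllable, so rule 2 applies → [ə].
/ʃ/ — between /u/ and /ʃ/; rule 3 does not apply here → [ʃ].
/ʃ/ (between /ʃ/ and /u/): rule 3 targets it, but not between two vowels → unchanged [ʃ].
/u/ (between /ʃ/ and /m/) fails the environment for rule 2, so it stays [u].
/m/ (between /u/ and /b/) is unaffected → [m].
/b/ — not in any rule's target class → [b].
/a/ (word-final): in an unstressed syllable, so rule 2 applies → [ə].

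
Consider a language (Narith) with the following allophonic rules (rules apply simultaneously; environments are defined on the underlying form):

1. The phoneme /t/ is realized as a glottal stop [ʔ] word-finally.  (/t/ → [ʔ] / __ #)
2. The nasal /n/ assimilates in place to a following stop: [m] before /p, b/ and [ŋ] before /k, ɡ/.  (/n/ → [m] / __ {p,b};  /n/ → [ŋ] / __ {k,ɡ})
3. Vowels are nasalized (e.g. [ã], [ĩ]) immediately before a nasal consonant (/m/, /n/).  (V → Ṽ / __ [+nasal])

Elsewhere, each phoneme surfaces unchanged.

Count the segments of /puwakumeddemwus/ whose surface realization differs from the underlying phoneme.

Segments that undergo a rule: /u/ → [ũ] (rule 3); /e/ → [ẽ] (rule 3).
All other segments surface unchanged.

2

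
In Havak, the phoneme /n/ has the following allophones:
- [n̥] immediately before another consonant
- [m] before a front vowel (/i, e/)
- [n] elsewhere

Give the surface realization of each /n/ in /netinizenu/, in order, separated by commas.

Occurrence 1 (position 1): before a front vowel (/i, e/) → [m].
Occurrence 2 (position 5): before a front vowel (/i, e/) → [m].
Occurrence 3 (position 9): no conditioning environment matches → elsewhere allophone [n].

[m], [m], [n]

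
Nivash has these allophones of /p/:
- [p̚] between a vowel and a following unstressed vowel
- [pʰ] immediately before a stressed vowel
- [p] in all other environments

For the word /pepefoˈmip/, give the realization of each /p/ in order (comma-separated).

[p], [p̚], [p]

Occurrence 1 (position 1): no conditioning environment matches → elsewhere allophone [p].
Occurrence 2 (position 3): between a vowel and a following unstressed vowel → [p̚].
Occurrence 3 (position 9): no conditioning environment matches → elsewhere allophone [p].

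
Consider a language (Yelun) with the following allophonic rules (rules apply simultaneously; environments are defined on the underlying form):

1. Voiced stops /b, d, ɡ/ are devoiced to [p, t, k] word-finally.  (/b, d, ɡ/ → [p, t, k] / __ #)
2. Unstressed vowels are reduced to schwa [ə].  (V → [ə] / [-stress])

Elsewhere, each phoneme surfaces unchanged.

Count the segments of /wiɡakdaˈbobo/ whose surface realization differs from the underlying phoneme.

Segments that undergo a rule: /i/ → [ə] (rule 2); /a/ → [ə] (rule 2); /a/ → [ə] (rule 2); /o/ → [ə] (rule 2).
All other segments surface unchanged.

4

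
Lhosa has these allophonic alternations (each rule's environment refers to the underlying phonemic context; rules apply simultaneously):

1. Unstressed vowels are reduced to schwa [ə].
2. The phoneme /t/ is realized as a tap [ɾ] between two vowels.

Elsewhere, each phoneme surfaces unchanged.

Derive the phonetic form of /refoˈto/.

[rəfəˈɾo]

/r/ (word-initial): no rule targets it → [r].
/e/ (between /r/ and /f/): in an unstressed syllable, so rule 1 applies → [ə].
/f/ (between /e/ and /o/): no rule targets it → [f].
Rule 1 applies to /o/ (between /f/ and /t/: in an unstressed syllable) → [ə].
/t/ (between /o/ and /o/): between two vowels, so rule 2 applies → [ɾ].
/o/ (word-final) fails the environment for rule 1, so it stays [o].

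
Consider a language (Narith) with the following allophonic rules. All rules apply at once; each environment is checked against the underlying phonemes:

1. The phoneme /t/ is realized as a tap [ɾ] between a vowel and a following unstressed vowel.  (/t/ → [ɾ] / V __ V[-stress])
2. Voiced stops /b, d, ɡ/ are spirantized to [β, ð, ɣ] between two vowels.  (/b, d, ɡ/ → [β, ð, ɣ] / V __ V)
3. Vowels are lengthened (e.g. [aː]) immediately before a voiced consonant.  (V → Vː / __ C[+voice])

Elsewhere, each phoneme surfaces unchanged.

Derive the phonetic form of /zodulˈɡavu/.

[zoːðuːlˈɡaːvu]

Rule 3 applies to /o/ (between /z/ and /d/: before a voiced consonant) → [oː].
/d/ — between /o/ and /u/, between two vowels — surfaces as [ð] (rule 2).
/u/ meets the environment for rule 3 (before a voiced consonant) → [uː].
/ɡ/ (between /l/ and /a/) fails the environment for rule 2, so it stays [ɡ].
/a/ — between /ɡ/ and /v/, before a voiced consonant — surfaces as [aː] (rule 3).
/u/ (word-final) is in the target of rule 3 but the environment (before a voiced consonant) is not met → [u].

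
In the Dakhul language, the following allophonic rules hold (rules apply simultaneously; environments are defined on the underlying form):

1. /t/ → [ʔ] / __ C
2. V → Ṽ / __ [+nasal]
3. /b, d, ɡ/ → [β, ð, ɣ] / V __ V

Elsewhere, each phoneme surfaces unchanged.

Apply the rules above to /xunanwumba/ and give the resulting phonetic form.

/u/ meets the environment for rule 2 (before a nasal consonant) → [ũ].
/a/ meets the environment for rule 2 (before a nasal consonant) → [ã].
Rule 2 applies to /u/ (between /w/ and /m/: before a nasal consonant) → [ũ].
/b/ (between /m/ and /a/): rule 3 targets it, but not between two vowels → unchanged [b].
/a/ (word-final): rule 2 targets it, but not before a nasal consonant → unchanged [a].

[xũnãnwũmba]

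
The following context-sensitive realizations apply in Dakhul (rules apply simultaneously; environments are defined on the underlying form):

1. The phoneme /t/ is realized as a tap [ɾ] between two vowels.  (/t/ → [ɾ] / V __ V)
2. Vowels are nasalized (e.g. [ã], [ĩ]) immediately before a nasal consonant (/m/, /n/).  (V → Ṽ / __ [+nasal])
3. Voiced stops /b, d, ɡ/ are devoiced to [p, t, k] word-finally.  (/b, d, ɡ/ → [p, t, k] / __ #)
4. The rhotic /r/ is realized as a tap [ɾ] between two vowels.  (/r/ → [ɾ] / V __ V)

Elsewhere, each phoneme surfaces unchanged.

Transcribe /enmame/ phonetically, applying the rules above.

[ẽnmãme]

/e/ — word-initial, before a nasal consonant — surfaces as [ẽ] (rule 2).
/n/ — not in any rule's target class → [n].
/m/ — not in any rule's target class → [m].
/a/ (between /m/ and /m/) occurs before a nasal consonant → [ã] by rule 2.
/m/ (between /a/ and /e/) is unaffected → [m].
/e/ (word-final) is in the target of rule 2 but the environment (before a nasal consonant) is not met → [e].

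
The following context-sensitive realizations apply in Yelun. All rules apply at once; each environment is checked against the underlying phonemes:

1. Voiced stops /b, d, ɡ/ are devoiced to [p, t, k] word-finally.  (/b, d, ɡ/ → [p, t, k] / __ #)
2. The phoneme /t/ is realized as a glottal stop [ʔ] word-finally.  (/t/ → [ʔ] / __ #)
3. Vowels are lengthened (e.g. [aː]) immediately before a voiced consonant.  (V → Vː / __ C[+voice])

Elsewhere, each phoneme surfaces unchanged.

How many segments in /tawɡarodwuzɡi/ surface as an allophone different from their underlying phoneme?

Segments that undergo a rule: /a/ → [aː] (rule 3); /a/ → [aː] (rule 3); /o/ → [oː] (rule 3); /u/ → [uː] (rule 3).
All other segments surface unchanged.

4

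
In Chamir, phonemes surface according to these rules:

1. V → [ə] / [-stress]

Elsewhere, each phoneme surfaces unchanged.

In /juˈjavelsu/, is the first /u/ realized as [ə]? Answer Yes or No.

Yes

/u/ (between /j/ and /j/): in an unstressed syllable, so rule 1 applies → [ə].
The actual realization is [ə], which matches [ə].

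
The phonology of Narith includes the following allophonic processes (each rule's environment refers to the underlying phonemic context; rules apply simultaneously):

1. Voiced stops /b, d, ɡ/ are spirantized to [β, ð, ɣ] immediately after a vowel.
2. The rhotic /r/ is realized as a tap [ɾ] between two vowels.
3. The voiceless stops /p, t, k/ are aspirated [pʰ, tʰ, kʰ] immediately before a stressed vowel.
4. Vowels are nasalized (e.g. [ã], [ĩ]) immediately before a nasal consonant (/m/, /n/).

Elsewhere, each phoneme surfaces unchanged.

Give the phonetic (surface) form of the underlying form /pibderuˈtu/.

[piβdeɾuˈtʰu]

/p/ (word-initial) is in the target of rule 3 but the environment (immediately before a stressed vowel) is not met → [p].
/i/ — between /p/ and /b/; rule 4 does not apply here → [i].
/b/ meets the environment for rule 1 (immediately after a vowel) → [β].
/d/ — between /b/ and /e/; rule 1 does not apply here → [d].
/e/ — between /d/ and /r/; rule 4 does not apply here → [e].
/r/ (between /e/ and /u/) occurs between two vowels → [ɾ] by rule 2.
/u/ — between /r/ and /t/; rule 4 does not apply here → [u].
/t/ — between /u/ and /u/, immediately before a stressed vowel — surfaces as [tʰ] (rule 3).
/u/ (word-final) is in the target of rule 4 but the environment (before a nasal consonant) is not met → [u].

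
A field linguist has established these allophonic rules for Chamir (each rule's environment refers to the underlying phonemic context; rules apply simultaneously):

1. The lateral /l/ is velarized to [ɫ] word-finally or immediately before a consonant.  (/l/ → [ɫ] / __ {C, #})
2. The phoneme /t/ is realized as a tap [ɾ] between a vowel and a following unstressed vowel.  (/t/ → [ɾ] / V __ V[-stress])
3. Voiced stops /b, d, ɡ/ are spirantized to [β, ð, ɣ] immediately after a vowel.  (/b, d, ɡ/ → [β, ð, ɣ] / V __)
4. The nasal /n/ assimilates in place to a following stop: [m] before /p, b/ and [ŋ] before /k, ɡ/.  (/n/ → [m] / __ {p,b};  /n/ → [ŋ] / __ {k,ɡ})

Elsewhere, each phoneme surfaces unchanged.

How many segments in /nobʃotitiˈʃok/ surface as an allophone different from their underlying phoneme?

3

Segments that undergo a rule: /b/ → [β] (rule 3); /t/ → [ɾ] (rule 2); /t/ → [ɾ] (rule 2).
All other segments surface unchanged.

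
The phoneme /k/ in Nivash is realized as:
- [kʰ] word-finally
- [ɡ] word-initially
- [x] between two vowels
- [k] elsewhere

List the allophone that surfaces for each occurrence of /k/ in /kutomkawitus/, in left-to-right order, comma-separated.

[ɡ], [k]

Occurrence 1 (position 1): word-initially → [ɡ].
Occurrence 2 (position 6): no conditioning environment matches → elsewhere allophone [k].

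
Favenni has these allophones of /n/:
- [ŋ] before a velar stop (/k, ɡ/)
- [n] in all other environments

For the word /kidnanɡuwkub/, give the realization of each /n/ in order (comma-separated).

Occurrence 1 (position 4): no conditioning environment matches → elsewhere allophone [n].
Occurrence 2 (position 6): before a velar stop → [ŋ].

[n], [ŋ]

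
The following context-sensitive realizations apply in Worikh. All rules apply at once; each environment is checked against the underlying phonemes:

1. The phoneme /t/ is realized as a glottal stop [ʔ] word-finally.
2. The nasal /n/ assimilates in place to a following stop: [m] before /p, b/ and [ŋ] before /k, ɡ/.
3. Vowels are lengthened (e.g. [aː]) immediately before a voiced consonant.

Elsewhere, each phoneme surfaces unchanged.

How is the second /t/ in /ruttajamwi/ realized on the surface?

[t]

/t/ — between /t/ and /a/; rule 1 does not apply here → [t].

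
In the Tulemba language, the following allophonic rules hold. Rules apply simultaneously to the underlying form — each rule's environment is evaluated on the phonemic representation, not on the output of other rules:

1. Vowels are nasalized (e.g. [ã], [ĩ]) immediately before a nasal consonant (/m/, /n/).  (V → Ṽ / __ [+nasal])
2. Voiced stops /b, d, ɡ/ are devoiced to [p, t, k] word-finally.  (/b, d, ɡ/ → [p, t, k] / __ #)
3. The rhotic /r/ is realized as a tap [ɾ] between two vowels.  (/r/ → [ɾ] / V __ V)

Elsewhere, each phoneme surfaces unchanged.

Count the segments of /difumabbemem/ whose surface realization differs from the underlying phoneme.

Segments that undergo a rule: /u/ → [ũ] (rule 1); /e/ → [ẽ] (rule 1); /e/ → [ẽ] (rule 1).
All other segments surface unchanged.

3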